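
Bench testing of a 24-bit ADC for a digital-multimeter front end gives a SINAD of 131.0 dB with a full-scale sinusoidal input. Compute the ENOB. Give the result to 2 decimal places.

Inverting SNR = 6.02 N + 1.76: N_eff = (131.0 − 1.76)/6.02 = 21.4684.

21.47 bits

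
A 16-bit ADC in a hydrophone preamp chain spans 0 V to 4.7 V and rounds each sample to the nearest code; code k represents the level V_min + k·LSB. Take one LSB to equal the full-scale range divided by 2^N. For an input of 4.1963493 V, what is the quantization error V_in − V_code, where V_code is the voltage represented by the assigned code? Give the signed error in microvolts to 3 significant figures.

V_FS = 4.7 V. LSB = 4.7 V / 2^16 ≈ 71.72 µV.
(4.1963493 − (0)) / LSB = 4.1963493 × 65536/4.7 = 58513.1804. Nearest integer: k = 58513.
Reconstructed level: 0 + 58513 × 4.7/65536 V = 4.1963363647 V.
Error = V_in − V_code = 4.1963493 − (4.1963363647) = +12.9 µV.

+12.9 µV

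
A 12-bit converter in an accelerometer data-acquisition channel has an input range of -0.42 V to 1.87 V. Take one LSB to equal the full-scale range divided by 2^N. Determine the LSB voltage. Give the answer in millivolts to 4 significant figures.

0.5591 mV

Span: 1.87 V − (-0.42 V) = 2.29 V.
2^12 = 4096 levels.
Step size = 2.29/4096 V = 0.5591 mV.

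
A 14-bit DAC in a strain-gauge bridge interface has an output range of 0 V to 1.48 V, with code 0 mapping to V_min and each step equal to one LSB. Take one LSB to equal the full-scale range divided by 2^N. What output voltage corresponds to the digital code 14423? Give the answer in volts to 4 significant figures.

1.303 V

V_FS = 1.48 V. LSB = 1.48 V / 2^14.
Output = V_min + (14423/16384) × range = 0 + 0.880310 × 1.48 V
      = 0 + 1.30286 = 1.30286 V.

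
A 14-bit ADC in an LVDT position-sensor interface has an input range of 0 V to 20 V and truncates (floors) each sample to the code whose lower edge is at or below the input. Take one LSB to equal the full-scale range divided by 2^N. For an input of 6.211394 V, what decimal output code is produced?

5088

Span = 20 V. LSB = 20 V / 2^14 ≈ 1.221 mV.
code = ⌊(V_in − V_min)/LSB⌋ = ⌊(V_in − V_min) × 2^14 / range⌋
     = ⌊(6.211394 − (0)) × 16384 / 20⌋ = ⌊6.211394 × 16384/20⌋
     = ⌊5088.374⌋ = 5088.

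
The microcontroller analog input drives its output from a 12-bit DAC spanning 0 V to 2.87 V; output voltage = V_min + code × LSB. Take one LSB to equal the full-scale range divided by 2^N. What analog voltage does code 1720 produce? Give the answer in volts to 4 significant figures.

Full-scale range = 2.87 V. LSB = 2.87 V / 2^12.
V_out = 0 + 1720 × (2.87/4096) V
      = 0 V + 1.20518 V = 1.20518 V.

1.205 V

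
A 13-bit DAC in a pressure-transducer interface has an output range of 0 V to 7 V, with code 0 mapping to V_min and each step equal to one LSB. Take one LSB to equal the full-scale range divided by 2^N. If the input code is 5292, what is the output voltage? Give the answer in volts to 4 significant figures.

4.522 V

Full-scale range = 7 V. LSB = 7 V / 2^13.
V_out = 0 + 5292 × (7/8192) V
      = 0 + 4.52197 = 4.52197 V.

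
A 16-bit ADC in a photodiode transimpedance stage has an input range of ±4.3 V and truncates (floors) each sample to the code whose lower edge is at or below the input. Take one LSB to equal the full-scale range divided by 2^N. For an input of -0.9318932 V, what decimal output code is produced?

Range = 4.3 − (-4.3) = 8.6 V. LSB = 8.6 V / 2^16 ≈ 131.2 µV.
V_in − V_min = -0.9318932 − (-4.3) = 3.3681068 V.
Divide by LSB: 3.3681068 × 65536/8.6 = 25666.5404.
Truncating gives code 25666.

25666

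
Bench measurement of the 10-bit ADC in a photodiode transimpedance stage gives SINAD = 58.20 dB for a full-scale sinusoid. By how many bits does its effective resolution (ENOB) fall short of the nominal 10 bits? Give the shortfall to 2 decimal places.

0.62 bits

Effective bits = (58.20 − 1.76)/6.02 = 9.3754.
10 − 9.3754 = 0.62 bits below nominal.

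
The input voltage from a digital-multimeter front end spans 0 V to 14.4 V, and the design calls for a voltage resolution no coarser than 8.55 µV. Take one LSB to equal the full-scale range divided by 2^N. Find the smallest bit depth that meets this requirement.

21 bits

V_FS = 14.4 V.
Levels needed ≥ 14.4/8.55 µV = 1.684e6. 2^21 = 2097152 suffices, so N_min = 21.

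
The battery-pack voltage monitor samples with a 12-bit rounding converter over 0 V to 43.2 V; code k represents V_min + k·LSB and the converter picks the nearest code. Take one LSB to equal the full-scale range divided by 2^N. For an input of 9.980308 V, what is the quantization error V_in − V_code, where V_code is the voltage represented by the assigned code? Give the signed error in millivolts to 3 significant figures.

V_FS = 43.2 V. LSB = 43.2 V / 2^12 ≈ 10.55 mV.
Position in LSBs: (9.980308 − (0)) × 4096/43.2 = 946.2811; rounding gives k = 946.
V_code = 0 + (946/4096) × 43.2 = 9.977343750 V.
Error = V_in − V_code = 9.980308 − (9.977343750) = +2.96 mV.

+2.96 mV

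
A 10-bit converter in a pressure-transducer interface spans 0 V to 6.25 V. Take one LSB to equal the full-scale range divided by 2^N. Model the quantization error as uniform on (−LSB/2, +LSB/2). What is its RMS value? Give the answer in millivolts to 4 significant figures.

Full-scale range = 6.25 V.
Step size = 6.25/1024 V = 6.10352 mV.
σ_q = LSB/√12 = 6.10352 mV/3.4641 = 1.762 mV.

1.762 mV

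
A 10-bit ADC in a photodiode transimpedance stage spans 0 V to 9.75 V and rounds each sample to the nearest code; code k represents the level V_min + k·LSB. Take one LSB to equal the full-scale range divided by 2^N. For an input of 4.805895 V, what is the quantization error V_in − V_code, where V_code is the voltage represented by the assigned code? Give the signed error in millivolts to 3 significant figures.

−2.45 mV

Span = 9.75 V. LSB = 9.75 V / 2^10 ≈ 9.521 mV.
(4.805895 − (0)) / LSB = 4.805895 × 1024/9.75 = 504.7422. Nearest integer: k = 505.
Reconstructed level: 0 + 505 × 9.75/1024 V = 4.808349609 V.
e = 4.805895 − (4.808349609) = −2.45 mV.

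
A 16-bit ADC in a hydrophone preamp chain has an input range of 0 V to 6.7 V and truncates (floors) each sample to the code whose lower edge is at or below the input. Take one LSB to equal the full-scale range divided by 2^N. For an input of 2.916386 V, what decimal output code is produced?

V_FS = 6.7 V. LSB = 6.7 V / 2^16 ≈ 102.2 µV.
V_in − V_min = 2.916386 − (0) = 2.916386 V.
Divide by LSB: 2.916386 × 65536/6.7 = 28526.6079.
Truncating gives code 28526.

28526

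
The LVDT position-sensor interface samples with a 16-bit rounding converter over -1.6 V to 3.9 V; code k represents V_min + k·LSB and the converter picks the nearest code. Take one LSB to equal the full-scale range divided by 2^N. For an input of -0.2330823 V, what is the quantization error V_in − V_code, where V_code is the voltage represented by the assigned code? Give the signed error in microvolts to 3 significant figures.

Full-scale range = 3.9 V − (-1.6 V) = 5.5 V. LSB = 5.5 V / 2^16 ≈ 83.92 µV.
Position in LSBs: (-0.2330823 − (-1.6)) × 65536/5.5 = 16287.6943; rounding gives k = 16288.
V_code = V_min + k × range/2^16 = -1.6 + 16288 × 5.5/65536 = -0.23305664063 V.
e = -0.2330823 − (-0.23305664063) = −25.7 µV.

−25.7 µV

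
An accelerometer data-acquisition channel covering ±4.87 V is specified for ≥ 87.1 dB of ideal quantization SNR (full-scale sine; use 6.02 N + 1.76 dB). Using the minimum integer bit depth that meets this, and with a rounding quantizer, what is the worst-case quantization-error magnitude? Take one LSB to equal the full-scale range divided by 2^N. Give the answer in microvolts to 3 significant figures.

The full-scale span is 4.87 − (-4.87) = 9.74 V.
Required N = ⌈(87.1 − 1.76)/6.02⌉ = ⌈14.176⌉ = 15.
LSB = 9.74 V ÷ 2^15 = 9.74/32768 V = 297.24 µV.
|e|_max = LSB/2 = 149 µV.

149 µV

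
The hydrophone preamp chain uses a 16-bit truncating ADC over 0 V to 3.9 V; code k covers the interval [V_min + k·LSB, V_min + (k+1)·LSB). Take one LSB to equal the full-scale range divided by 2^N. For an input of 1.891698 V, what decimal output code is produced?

V_FS = 3.9 V. LSB = 3.9 V / 2^16 ≈ 59.51 µV.
(V_in − V_min) × 2^16/range = (1.891698 − (0)) × 65536/3.9 = 31788.287.
Floor → code = 31788.

31788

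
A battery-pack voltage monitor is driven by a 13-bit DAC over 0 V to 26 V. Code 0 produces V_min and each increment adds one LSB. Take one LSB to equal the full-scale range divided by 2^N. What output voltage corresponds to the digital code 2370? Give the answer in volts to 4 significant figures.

Full-scale range = 26 V. LSB = 26 V / 2^13.
V_out = V_min + code × LSB = 0 V + 2370 × 26 V / 8192
      = 0 V + 7.52197 V = 7.52197 V.

7.522 V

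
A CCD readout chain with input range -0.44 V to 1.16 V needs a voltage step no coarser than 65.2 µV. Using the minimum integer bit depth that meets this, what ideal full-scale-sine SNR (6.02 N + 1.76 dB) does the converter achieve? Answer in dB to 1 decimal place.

The full-scale span is 1.16 − (-0.44) = 1.6 V.
Need 2^N ≥ 1.6 V / 65.2 µV = 24540 → N_min = 15.
SNR = 6.02 × 15 + 1.76 = 92.06 dB.

92.1 dB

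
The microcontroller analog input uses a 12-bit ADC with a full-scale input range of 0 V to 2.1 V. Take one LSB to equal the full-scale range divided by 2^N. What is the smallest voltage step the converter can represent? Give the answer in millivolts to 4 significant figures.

0.5127 mV

Range is 2.1 V.
Number of codes = 2^12 = 4096.
LSB = 2.1 V ÷ 2^12 = 2.1/4096 V = 0.5127 mV.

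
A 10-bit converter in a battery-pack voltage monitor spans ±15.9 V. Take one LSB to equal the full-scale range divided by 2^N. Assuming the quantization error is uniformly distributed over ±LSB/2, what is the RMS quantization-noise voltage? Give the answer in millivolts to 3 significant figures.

Range = 15.9 − (-15.9) = 31.8 V.
Step size = 31.8/1024 V = 31.055 mV.
V_rms = LSB/√12 = 31.055 mV / √12 = 8.96 mV.

8.96 mV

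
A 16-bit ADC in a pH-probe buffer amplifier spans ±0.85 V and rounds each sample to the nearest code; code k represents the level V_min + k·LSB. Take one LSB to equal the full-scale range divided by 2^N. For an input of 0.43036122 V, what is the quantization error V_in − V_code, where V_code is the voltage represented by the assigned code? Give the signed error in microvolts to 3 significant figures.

−8.35 µV

Span: 0.85 V − (-0.85 V) = 1.7 V. LSB = 1.7 V / 2^16 ≈ 25.94 µV.
(0.43036122 − (-0.85)) / LSB = 1.28036122 × 65536/1.7 = 49358.6782. Nearest integer: k = 49359.
V_code = V_min + k × range/2^16 = -0.85 + 49359 × 1.7/65536 = 0.43036956787 V.
e = 0.43036122 − (0.43036956787) = −8.35 µV.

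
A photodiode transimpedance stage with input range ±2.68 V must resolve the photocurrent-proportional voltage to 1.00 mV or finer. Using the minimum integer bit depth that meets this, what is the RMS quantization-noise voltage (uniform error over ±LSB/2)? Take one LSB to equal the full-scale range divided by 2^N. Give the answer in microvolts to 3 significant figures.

Full-scale range = 2.68 V − (-2.68 V) = 5.36 V.
Need 2^N ≥ 5.36 V / 1.00 mV = 5360 → N_min = 13.
LSB = 5.36 V ÷ 2^13 = 5.36/8192 V = 0.65430 mV.
σ_q = LSB/√12 = 0.65430 mV/3.4641 = 189 µV.

189 µV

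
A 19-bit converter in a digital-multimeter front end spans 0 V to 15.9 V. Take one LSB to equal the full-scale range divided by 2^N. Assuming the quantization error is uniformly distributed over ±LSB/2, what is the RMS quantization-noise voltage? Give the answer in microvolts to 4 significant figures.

8.755 µV

V_FS = 15.9 V.
LSB = 15.9 V / 2^19 = 30.3268 µV.
RMS of a uniform error over width LSB is LSB/√12 = 8.755 µV.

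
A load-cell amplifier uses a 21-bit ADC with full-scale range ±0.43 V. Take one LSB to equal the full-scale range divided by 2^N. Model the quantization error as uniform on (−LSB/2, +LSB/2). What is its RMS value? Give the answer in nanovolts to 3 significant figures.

118 nV

Full-scale range = 0.43 V − (-0.43 V) = 0.86 V.
One LSB is 0.86 V / 2097152 = 410.08 nV.
RMS of a uniform error over width LSB is LSB/√12 = 118 nV.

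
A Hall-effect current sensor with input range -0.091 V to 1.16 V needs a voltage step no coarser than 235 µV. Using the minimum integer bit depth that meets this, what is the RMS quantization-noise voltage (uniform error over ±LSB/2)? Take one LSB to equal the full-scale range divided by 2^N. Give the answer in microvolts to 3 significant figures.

Range = 1.16 − (-0.091) = 1.251 V.
1.251 V / 235 µV = 5323. Since 2^12 = 4096 and 2^13 = 8192, N = 13.
One LSB is 1.251 V / 8192 = 152.71 µV.
V_rms = LSB/√12 = 44.1 µV.

44.1 µV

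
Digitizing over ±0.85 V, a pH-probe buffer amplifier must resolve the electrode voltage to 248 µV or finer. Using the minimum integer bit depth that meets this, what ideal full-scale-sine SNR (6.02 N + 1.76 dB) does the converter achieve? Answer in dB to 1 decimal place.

80.0 dB

Span: 0.85 V − (-0.85 V) = 1.7 V.
Levels needed ≥ 1.7/248 µV = 6855. 2^13 = 8192 suffices, so N_min = 13.
SNR = 6.02 × 13 + 1.76 = 80.02 dB.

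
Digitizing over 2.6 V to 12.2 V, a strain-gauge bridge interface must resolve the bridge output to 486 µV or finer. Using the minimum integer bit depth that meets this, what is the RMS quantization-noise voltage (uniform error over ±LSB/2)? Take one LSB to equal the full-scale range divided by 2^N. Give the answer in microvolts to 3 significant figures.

Span: 12.2 V − (2.6 V) = 9.6 V.
Required number of levels: 9.6/486 µV = 19753; smallest N with 2^N ≥ that is 15.
LSB = 9.6 V ÷ 2^15 = 9.6/32768 V = 292.97 µV.
RMS noise = LSB/√12 = 84.6 µV.

84.6 µV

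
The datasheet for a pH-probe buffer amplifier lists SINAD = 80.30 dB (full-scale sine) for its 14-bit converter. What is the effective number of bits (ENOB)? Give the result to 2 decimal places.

13.05 bits

Inverting SNR = 6.02 N + 1.76: N_eff = (80.30 − 1.76)/6.02 = 13.0465.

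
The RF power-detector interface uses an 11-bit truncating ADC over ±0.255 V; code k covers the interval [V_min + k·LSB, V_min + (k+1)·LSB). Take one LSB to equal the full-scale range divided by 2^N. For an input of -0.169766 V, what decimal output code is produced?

Range = 0.255 − (-0.255) = 0.51 V. LSB = 0.51 V / 2^11 ≈ 249.0 µV.
V_in − V_min = -0.169766 − (-0.255) = 0.085234 V.
Divide by LSB: 0.085234 × 2048/0.51 = 342.2730.
Truncating gives code 342.

342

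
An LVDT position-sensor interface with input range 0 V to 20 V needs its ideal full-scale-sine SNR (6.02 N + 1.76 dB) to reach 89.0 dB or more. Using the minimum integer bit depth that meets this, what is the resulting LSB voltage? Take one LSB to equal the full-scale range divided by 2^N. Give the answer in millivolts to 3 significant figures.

0.610 mV

V_FS = 20 V.
Solving 6.02 N ≥ 89.0 − 1.76: N ≥ 14.492. Round up → N = 15.
LSB = 20 V / 2^15 = 0.610 mV.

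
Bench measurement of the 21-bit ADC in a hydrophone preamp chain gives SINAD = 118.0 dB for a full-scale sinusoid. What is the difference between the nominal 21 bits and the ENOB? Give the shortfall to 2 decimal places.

Effective bits = (118.0 − 1.76)/6.02 = 19.3090.
21 − 19.3090 = 1.69 bits below nominal.

1.69 bits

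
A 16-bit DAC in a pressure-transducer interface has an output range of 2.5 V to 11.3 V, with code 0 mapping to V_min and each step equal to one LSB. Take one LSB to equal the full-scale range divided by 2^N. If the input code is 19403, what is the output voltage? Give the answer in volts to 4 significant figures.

5.105 V

Span: 11.3 V − (2.5 V) = 8.8 V. LSB = 8.8 V / 2^16.
V_out = V_min + code × LSB = 2.5 V + 19403 × 8.8 V / 65536
      = 2.5 + 2.60538 = 5.10538 V.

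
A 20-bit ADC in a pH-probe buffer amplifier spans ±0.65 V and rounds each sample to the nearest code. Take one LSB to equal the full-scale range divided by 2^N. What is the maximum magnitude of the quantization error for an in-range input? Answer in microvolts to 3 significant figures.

The full-scale span is 0.65 − (-0.65) = 1.3 V.
Step size = 1.3/1048576 V = 1.2398 µV.
|e|_max = LSB/2 = 0.620 µV.

0.620 µV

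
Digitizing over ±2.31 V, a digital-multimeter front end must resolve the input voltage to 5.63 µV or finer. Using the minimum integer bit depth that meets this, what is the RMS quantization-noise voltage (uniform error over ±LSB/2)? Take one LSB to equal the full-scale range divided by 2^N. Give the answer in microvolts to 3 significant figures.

Full-scale range = 2.31 V − (-2.31 V) = 4.62 V.
Required number of levels: 4.62/5.63 µV = 820600; smallest N with 2^N ≥ that is 20.
LSB = 4.62 V ÷ 2^20 = 4.62/1048576 V = 4.4060 µV.
V_rms = LSB/√12 = 1.27 µV.

1.27 µV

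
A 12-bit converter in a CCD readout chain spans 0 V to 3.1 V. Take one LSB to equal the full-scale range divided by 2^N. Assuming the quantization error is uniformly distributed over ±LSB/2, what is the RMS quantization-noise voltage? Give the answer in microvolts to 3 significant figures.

Full-scale range = 3.1 V.
Step size = 3.1/4096 V = 0.75684 mV.
V_rms = LSB/√12 = 0.75684 mV / √12 = 218 µV.

218 µV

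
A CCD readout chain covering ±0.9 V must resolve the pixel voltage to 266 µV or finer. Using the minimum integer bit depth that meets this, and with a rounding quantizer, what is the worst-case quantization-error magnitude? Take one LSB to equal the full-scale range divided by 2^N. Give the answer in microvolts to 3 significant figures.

The full-scale span is 0.9 − (-0.9) = 1.8 V.
Need 2^N ≥ 1.8 V / 266 µV = 6767 → N_min = 13.
Step size = 1.8/8192 V = 219.73 µV.
|e|_max = LSB/2 = 110 µV.

110 µV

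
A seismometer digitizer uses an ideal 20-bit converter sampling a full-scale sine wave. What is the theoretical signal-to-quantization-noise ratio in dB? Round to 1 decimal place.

122.2 dB

SNR = 6.02·20 + 1.76 = 122.16 dB.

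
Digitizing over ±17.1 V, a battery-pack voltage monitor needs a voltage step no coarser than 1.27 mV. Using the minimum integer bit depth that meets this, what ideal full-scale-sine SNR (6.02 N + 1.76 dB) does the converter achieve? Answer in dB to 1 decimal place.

92.1 dB

Span: 17.1 V − (-17.1 V) = 34.2 V.
Need 2^N ≥ 34.2 V / 1.27 mV = 26930 → N_min = 15.
6.02(15) + 1.76 = 92.06 dB.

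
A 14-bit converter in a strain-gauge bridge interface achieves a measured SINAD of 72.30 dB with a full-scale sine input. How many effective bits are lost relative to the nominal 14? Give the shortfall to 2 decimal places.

2.28 bits

ENOB = (SINAD − 1.76)/6.02 = (72.30 − 1.76)/6.02 = 11.7176 bits.
Lost resolution: 14 − 11.7176 = 2.2824 bits.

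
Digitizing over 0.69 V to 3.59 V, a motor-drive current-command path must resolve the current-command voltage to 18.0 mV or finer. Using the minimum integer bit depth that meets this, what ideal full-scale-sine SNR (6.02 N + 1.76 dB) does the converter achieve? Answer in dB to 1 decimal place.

49.9 dB

Span: 3.59 V − (0.69 V) = 2.9 V.
Levels needed ≥ 2.9/18.0 mV = 161.1. 2^8 = 256 suffices, so N_min = 8.
6.02(8) + 1.76 = 49.92 dB.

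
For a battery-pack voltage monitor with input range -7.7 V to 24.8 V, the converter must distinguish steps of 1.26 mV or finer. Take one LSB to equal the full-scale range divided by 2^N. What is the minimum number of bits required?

Span: 24.8 V − (-7.7 V) = 32.5 V.
Need 2^N ≥ 32.5 V / 1.26 mV = 25790 → N_min = 15.

15 bits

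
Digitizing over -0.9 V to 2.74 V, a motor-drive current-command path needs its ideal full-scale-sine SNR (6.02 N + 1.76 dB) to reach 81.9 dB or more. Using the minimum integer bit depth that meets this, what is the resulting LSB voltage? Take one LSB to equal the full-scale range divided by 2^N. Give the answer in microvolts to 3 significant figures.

222 µV

Full-scale range = 2.74 V − (-0.9 V) = 3.64 V.
6.02 N + 1.76 ≥ 81.9 gives N ≥ 13.312, so the minimum integer is 14.
Step size = 3.64/16384 V = 222 µV.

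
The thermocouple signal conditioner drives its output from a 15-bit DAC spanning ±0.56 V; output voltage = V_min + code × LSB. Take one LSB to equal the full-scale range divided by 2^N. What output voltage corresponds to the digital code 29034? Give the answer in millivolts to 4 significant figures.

432.4 mV

The full-scale span is 0.56 − (-0.56) = 1.12 V. LSB = 1.12 V / 2^15.
V_out = -0.56 + 29034 × (1.12/32768) V
      = -0.56 + 0.992373 = 0.432373 V.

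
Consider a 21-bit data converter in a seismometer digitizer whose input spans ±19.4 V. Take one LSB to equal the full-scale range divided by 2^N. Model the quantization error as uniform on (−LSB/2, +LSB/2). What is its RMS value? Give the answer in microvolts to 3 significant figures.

Range = 19.4 − (-19.4) = 38.8 V.
Step size = 38.8/2097152 V = 18.501 µV.
σ_q = LSB/√12 = 18.501 µV/3.4641 = 5.34 µV.

5.34 µV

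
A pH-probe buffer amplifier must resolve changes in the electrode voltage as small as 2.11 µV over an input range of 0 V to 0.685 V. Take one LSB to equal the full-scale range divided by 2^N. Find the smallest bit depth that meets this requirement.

19 bits

Range is 0.685 V.
0.685 V / 2.11 µV = 324600. Since 2^18 = 262144 and 2^19 = 524288, N = 19.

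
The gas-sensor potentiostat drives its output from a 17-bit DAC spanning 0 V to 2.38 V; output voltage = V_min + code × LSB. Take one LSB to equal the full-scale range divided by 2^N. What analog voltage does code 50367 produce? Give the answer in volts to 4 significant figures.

V_FS = 2.38 V. LSB = 2.38 V / 2^17.
Output = V_min + (50367/131072) × range = 0 + 0.384270 × 2.38 V
      = 0 + 0.914562 = 0.914562 V.

0.9146 V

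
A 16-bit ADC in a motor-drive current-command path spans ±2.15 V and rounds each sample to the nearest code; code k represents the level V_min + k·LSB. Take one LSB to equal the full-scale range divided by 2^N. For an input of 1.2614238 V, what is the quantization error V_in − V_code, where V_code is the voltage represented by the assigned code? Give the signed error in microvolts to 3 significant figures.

+17.9 µV

Span: 2.15 V − (-2.15 V) = 4.3 V. LSB = 4.3 V / 2^16 ≈ 65.61 µV.
(V_in − V_min)/LSB = (1.2614238 − (-2.15)) × 65536/4.3 = 51993.2721 → nearest code k = 51993.
Reconstructed level: -2.15 + 51993 × 4.3/65536 V = 1.2614059448 V.
V_in − V_code = 1.2614238 − (1.2614059448) = +17.9 µV.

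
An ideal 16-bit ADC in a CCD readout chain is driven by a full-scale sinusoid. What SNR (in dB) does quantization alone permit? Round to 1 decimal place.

For an ideal N-bit converter with full-scale sine input, SNR = 6.02 N + 1.76 dB. SNR = 6.02 × 16 + 1.76 = 96.32 + 1.76 = 98.08 dB.

98.1 dB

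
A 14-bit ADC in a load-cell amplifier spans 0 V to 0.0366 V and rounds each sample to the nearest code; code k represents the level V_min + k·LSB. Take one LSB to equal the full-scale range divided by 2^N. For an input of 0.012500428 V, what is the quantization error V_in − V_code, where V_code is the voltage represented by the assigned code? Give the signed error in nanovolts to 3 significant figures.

−402 nV

Span = 0.0366 V. LSB = 0.0366 V / 2^14 ≈ 2.234 µV.
(0.012500428 − (0)) / LSB = 0.012500428 × 16384/0.0366 = 5595.8200. Nearest integer: k = 5596.
Reconstructed level: 0 + 5596 × 0.0366/16384 V = 0.012500830078 V.
V_in − V_code = 0.012500428 − (0.012500830078) = −402 nV.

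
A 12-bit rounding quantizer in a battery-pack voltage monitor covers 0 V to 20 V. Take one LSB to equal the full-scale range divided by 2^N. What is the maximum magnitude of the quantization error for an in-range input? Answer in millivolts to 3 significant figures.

2.44 mV

Range is 20 V.
One LSB is 20 V / 4096 = 4.8828 mV.
Worst-case error for round-to-nearest is half an LSB: 2.44 mV.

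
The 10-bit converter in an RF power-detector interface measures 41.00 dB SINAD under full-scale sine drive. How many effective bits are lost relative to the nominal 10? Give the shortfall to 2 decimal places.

3.48 bits

Effective bits = (41.00 − 1.76)/6.02 = 6.5183.
Shortfall = 10 − 6.5183 = 3.4817 bits.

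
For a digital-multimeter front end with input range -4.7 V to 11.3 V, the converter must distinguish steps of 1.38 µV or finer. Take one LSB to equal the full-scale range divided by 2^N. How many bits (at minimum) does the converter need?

24 bits

The full-scale span is 11.3 − (-4.7) = 16 V.
16 V / 1.38 µV = 1.159e7. Since 2^23 = 8388608 and 2^24 = 16777216, N = 24.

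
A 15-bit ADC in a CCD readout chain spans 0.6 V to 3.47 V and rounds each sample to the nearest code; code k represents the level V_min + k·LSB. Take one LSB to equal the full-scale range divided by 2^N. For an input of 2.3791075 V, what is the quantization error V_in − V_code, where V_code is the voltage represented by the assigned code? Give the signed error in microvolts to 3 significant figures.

Range = 3.47 − (0.6) = 2.87 V. LSB = 2.87 V / 2^15 ≈ 87.59 µV.
(V_in − V_min)/LSB = (2.3791075 − (0.6)) × 32768/2.87 = 20312.8204 → nearest code k = 20313.
V_code = 0.6 + (20313/32768) × 2.87 = 2.3791232300 V.
e = 2.3791075 − (2.3791232300) = −15.7 µV.

−15.7 µV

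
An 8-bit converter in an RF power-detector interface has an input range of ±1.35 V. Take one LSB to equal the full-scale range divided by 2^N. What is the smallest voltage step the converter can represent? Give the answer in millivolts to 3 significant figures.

10.5 mV

The full-scale span is 1.35 − (-1.35) = 2.7 V.
There are 2^8 = 256 steps.
LSB = 2.7 V / 2^8 = 10.5 mV.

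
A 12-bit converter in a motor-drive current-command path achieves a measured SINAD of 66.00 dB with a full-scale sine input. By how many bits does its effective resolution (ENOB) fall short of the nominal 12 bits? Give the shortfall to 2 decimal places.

Effective bits = (66.00 − 1.76)/6.02 = 10.6711.
Lost resolution: 12 − 10.6711 = 1.3289 bits.

1.33 bits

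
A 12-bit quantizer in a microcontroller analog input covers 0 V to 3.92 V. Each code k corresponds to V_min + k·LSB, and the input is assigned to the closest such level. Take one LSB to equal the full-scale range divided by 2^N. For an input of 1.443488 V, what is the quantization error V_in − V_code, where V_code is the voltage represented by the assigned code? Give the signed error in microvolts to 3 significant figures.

Span = 3.92 V. LSB = 3.92 V / 2^12 ≈ 0.9570 mV.
(1.443488 − (0)) / LSB = 1.443488 × 4096/3.92 = 1508.2977. Nearest integer: k = 1508.
V_code = 0 + (1508/4096) × 3.92 = 1.443203125 V.
e = 1.443488 − (1.443203125) = +285 µV.

+285 µV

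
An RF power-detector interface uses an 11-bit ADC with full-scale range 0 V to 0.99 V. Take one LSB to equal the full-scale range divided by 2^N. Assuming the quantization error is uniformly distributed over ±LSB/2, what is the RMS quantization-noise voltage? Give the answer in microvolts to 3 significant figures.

140 µV

V_FS = 0.99 V.
Step size = 0.99/2048 V = 483.40 µV.
RMS of a uniform error over width LSB is LSB/√12 = 140 µV.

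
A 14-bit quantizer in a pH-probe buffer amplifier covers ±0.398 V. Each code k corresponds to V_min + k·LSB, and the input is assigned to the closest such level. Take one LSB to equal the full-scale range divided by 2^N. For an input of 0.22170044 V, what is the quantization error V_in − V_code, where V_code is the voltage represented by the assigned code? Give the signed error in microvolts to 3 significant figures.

+11.7 µV

Range = 0.398 − (-0.398) = 0.796 V. LSB = 0.796 V / 2^14 ≈ 48.58 µV.
(V_in − V_min)/LSB = (0.22170044 − (-0.398)) × 16384/0.796 = 12755.2412 → nearest code k = 12755.
Reconstructed level: -0.398 + 12755 × 0.796/16384 V = 0.22168872070 V.
V_in − V_code = 0.22170044 − (0.22168872070) = +11.7 µV.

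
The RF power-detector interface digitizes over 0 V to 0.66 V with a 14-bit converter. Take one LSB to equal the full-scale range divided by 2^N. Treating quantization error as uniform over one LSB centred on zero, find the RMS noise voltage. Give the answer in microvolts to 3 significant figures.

Span = 0.66 V.
LSB = 0.66 V / 2^14 = 40.283 µV.
RMS of a uniform error over width LSB is LSB/√12 = 11.6 µV.

11.6 µV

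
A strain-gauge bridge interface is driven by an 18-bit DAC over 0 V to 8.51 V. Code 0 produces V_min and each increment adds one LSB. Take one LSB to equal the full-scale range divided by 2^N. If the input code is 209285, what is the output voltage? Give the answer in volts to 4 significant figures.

V_FS = 8.51 V. LSB = 8.51 V / 2^18.
V_out = 0 + 209285 × (8.51/262144) V
      = 0 + 6.79403 = 6.79403 V.

6.794 V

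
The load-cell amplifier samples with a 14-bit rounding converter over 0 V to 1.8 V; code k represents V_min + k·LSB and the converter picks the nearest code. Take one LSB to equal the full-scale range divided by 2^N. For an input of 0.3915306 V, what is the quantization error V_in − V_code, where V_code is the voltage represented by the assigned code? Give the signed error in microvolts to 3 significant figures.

Span = 1.8 V. LSB = 1.8 V / 2^14 ≈ 109.9 µV.
(0.3915306 − (0)) / LSB = 0.3915306 × 16384/1.8 = 3563.7985. Nearest integer: k = 3564.
Reconstructed level: 0 + 3564 × 1.8/16384 V = 0.39155273438 V.
e = 0.3915306 − (0.39155273438) = −22.1 µV.

−22.1 µV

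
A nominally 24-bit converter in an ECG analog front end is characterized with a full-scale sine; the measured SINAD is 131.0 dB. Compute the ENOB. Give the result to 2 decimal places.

21.47 bits

ENOB = (131.0 − 1.76)/6.02 = 21.4684 bits.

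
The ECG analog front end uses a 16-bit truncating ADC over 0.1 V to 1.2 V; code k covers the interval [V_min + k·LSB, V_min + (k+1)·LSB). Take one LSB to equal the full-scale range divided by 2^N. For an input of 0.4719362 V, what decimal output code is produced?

Range = 1.2 − (0.1) = 1.1 V. LSB = 1.1 V / 2^16 ≈ 16.78 µV.
V_in − V_min = 0.4719362 − (0.1) = 0.3719362 V.
Divide by LSB: 0.3719362 × 65536/1.1 = 22159.2825.
Truncating gives code 22159.

22159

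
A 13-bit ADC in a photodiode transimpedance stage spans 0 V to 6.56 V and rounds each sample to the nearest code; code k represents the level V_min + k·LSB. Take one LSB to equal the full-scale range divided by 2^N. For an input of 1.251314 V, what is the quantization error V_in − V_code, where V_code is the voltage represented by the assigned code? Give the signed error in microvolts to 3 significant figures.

−307 µV

Full-scale range = 6.56 V. LSB = 6.56 V / 2^13 ≈ 0.8008 mV.
Position in LSBs: (1.251314 − (0)) × 8192/6.56 = 1562.6165; rounding gives k = 1563.
V_code = 0 + (1563/8192) × 6.56 = 1.251621094 V.
e = 1.251314 − (1.251621094) = −307 µV.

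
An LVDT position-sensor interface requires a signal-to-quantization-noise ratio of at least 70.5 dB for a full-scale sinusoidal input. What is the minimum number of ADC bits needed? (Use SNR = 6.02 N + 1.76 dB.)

12 bits

Solving 6.02 N ≥ 70.5 − 1.76: N ≥ 11.419. Round up → N = 12.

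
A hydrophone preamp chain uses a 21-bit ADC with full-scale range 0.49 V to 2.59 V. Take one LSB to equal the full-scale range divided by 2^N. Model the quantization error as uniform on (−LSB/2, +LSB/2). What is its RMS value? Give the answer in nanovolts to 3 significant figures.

289 nV

Range = 2.59 − (0.49) = 2.1 V.
LSB = 2.1 V ÷ 2^21 = 2.1/2097152 V = 1.0014 µV.
σ_q = LSB/√12 = 1.0014 µV/3.4641 = 289 nV.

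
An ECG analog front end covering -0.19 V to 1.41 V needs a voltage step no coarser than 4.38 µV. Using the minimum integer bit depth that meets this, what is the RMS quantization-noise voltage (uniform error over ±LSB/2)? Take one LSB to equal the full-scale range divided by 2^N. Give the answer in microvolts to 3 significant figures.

0.881 µV

Range = 1.41 − (-0.19) = 1.6 V.
Levels needed ≥ 1.6/4.38 µV = 365300. 2^19 = 524288 suffices, so N_min = 19.
LSB = 1.6 V / 2^19 = 3.0518 µV.
RMS noise = LSB/√12 = 0.881 µV.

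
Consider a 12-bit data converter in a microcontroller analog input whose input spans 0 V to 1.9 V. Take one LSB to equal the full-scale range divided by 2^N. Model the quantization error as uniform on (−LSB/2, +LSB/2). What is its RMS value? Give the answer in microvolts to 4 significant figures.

133.9 µV

Full-scale range = 1.9 V.
LSB = 1.9 V / 2^12 = 463.867 µV.
V_rms = LSB/√12 = 463.867 µV / √12 = 133.9 µV.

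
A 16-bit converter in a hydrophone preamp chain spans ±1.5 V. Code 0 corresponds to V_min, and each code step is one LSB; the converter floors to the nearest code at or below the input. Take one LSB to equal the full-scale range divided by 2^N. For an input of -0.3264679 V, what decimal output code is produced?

The full-scale span is 1.5 − (-1.5) = 3 V. LSB = 3 V / 2^16 ≈ 45.78 µV.
code = ⌊(V_in − V_min)/LSB⌋ = ⌊(V_in − V_min) × 2^16 / range⌋
     = ⌊(-0.3264679 − (-1.5)) × 65536 / 3⌋ = ⌊1.1735321 × 65536/3⌋
     = ⌊25636.200⌋ = 25636.

25636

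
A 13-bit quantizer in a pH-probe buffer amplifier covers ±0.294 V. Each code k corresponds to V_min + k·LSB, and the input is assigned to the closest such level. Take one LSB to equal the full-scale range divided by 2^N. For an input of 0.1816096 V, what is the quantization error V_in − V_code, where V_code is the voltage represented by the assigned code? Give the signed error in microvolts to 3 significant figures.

Range = 0.294 − (-0.294) = 0.588 V. LSB = 0.588 V / 2^13 ≈ 71.78 µV.
(V_in − V_min)/LSB = (0.1816096 − (-0.294)) × 8192/0.588 = 6626.1800 → nearest code k = 6626.
V_code = -0.294 + (6626/8192) × 0.588 = 0.1815966797 V.
e = 0.1816096 − (0.1815966797) = +12.9 µV.

+12.9 µV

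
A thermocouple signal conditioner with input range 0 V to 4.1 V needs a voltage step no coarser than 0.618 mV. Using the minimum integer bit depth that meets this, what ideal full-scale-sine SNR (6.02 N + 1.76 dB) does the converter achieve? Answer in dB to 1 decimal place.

V_FS = 4.1 V.
Need 2^N ≥ 4.1 V / 0.618 mV = 6634 → N_min = 13.
SNR = 6.02 × 13 + 1.76 = 80.02 dB.

80.0 dB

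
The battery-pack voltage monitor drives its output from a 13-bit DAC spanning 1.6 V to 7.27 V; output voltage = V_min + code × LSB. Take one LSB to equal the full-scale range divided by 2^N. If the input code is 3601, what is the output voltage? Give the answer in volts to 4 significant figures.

4.092 V

Full-scale range = 7.27 V − (1.6 V) = 5.67 V. LSB = 5.67 V / 2^13.
V_out = V_min + code × LSB = 1.6 V + 3601 × 5.67 V / 8192
      = 1.6 V + 2.49239 V = 4.09239 V.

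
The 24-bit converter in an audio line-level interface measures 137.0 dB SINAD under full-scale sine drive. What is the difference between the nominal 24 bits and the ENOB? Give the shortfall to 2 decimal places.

ENOB = (SINAD − 1.76)/6.02 = (137.0 − 1.76)/6.02 = 22.4651 bits.
Shortfall = 24 − 22.4651 = 1.5349 bits.

1.53 bits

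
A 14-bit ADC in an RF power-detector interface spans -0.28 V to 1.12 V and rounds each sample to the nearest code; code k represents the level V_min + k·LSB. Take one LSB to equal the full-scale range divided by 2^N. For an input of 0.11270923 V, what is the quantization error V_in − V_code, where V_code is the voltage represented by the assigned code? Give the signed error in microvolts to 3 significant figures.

Range = 1.12 − (-0.28) = 1.4 V. LSB = 1.4 V / 2^14 ≈ 85.45 µV.
(0.11270923 − (-0.28)) / LSB = 0.39270923 × 16384/1.4 = 4595.8200. Nearest integer: k = 4596.
V_code = V_min + k × range/2^14 = -0.28 + 4596 × 1.4/16384 = 0.11272460938 V.
e = 0.11270923 − (0.11272460938) = −15.4 µV.

−15.4 µV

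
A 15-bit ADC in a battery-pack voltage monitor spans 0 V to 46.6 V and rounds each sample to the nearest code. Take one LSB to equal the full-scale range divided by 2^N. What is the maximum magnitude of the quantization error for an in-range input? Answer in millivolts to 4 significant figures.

V_FS = 46.6 V.
LSB = 46.6 V / 2^15 = 1.42212 mV.
A rounding quantizer has |error| ≤ LSB/2 = 0.7111 mV.

0.7111 mV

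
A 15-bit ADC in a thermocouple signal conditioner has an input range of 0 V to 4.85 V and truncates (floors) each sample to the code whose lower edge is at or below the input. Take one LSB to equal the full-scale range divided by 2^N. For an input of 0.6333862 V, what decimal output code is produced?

4279

Full-scale range = 4.85 V. LSB = 4.85 V / 2^15 ≈ 148.0 µV.
(V_in − V_min) × 2^15/range = (0.6333862 − (0)) × 32768/4.85 = 4279.340.
Floor → code = 4279.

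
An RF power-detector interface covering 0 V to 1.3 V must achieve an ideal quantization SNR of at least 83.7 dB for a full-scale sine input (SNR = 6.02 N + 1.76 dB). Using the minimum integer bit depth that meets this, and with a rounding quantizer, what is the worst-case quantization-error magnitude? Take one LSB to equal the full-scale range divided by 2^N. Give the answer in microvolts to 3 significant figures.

39.7 µV

V_FS = 1.3 V.
6.02 N + 1.76 ≥ 83.7 gives N ≥ 13.611, so the minimum integer is 14.
LSB = 1.3 V / 2^14 = 79.346 µV.
|e|_max = LSB/2 = 39.7 µV.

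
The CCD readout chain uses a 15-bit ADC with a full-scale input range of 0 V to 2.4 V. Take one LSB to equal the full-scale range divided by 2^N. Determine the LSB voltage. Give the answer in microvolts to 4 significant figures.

73.24 µV

V_FS = 2.4 V.
2^15 = 32768 levels.
LSB = 2.4 V / 2^15 = 73.24 µV.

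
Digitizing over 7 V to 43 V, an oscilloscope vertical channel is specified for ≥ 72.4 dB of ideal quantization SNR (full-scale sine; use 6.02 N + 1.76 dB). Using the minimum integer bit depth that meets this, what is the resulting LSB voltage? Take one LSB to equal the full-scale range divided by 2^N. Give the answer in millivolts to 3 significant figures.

8.79 mV

Full-scale range = 43 V − (7 V) = 36 V.
6.02 N + 1.76 ≥ 72.4 gives N ≥ 11.734, so the minimum integer is 12.
LSB = 36 V ÷ 2^12 = 36/4096 V = 8.79 mV.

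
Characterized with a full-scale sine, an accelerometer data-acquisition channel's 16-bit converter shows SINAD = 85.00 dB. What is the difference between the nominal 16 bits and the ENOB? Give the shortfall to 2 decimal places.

2.17 bits

N_eff = (85.00 − 1.76)/6.02 = 13.8272 bits.
16 − 13.8272 = 2.17 bits below nominal.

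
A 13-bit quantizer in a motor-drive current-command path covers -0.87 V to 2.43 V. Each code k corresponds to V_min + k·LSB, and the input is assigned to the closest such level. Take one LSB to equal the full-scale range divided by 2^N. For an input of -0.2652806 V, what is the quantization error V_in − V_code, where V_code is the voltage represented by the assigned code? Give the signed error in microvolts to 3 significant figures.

+68.5 µV

Range = 2.43 − (-0.87) = 3.3 V. LSB = 3.3 V / 2^13 ≈ 402.8 µV.
(-0.2652806 − (-0.87)) / LSB = 0.6047194 × 8192/3.3 = 1501.1701. Nearest integer: k = 1501.
V_code = V_min + k × range/2^13 = -0.87 + 1501 × 3.3/8192 = -0.2653491211 V.
V_in − V_code = -0.2652806 − (-0.2653491211) = +68.5 µV.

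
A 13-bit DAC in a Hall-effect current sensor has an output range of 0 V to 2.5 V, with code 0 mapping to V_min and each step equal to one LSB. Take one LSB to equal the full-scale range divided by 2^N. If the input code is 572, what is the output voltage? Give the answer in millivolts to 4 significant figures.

174.6 mV

Span = 2.5 V. LSB = 2.5 V / 2^13.
V_out = 0 + 572 × (2.5/8192) V
      = 0 + 0.174561 = 0.174561 V.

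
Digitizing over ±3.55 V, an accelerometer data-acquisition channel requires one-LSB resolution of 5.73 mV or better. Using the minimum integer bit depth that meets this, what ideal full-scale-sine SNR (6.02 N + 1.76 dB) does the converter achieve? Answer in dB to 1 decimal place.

68.0 dB

Span: 3.55 V − (-3.55 V) = 7.1 V.
Levels needed ≥ 7.1/5.73 mV = 1239. 2^11 = 2048 suffices, so N_min = 11.
Ideal SNR at N = 11: 6.02·11 + 1.76 = 68.0 dB.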